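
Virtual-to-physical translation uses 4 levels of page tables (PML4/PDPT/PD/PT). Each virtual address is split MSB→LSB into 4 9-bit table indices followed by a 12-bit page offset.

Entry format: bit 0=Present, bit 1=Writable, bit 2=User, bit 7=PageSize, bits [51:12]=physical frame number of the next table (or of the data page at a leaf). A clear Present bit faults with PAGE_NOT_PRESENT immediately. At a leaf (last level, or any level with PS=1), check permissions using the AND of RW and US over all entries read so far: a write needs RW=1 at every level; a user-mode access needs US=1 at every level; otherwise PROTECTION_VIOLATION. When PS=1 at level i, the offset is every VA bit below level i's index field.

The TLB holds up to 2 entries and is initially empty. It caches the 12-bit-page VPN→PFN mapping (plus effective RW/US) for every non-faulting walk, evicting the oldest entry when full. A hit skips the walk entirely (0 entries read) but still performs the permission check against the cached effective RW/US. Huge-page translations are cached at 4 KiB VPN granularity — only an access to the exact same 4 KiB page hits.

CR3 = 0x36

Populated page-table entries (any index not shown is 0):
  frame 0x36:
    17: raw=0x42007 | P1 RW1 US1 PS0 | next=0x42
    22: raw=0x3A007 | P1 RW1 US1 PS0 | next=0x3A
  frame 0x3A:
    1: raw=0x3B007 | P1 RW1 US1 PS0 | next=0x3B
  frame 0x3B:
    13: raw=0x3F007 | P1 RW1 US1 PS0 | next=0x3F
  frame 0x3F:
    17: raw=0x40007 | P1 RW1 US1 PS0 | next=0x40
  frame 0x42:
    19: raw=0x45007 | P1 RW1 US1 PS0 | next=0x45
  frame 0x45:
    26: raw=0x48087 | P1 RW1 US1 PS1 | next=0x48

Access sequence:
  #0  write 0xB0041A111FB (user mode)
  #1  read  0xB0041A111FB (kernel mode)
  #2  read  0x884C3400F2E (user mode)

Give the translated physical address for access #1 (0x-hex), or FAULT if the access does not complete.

Trace:
#0 VA=0xB0041A111FB (w,user):
  [0] read 0x36 idx=22: raw=0x3A007 flags P=1 W=1 U=1 S=0
  [1] read 0x3A idx=1: raw=0x3B007 flags P=1 W=1 U=1 S=0
  [2] read 0x3B idx=13: raw=0x3F007 flags P=1 W=1 U=1 S=0
  [3] read 0x3F idx=17: raw=0x40007 flags P=1 W=1 U=1 S=0
  ⇒ phys 0x401FB  [4 reads]
#1 VA=0xB0041A111FB (r,kernel):
  TLB hit vpn=0xB0041A11 → PA=0x401FB
#2 VA=0x884C3400F2E (r,user):
  [0] read 0x36 idx=17: raw=0x42007 flags P=1 W=1 U=1 S=0
  [1] read 0x42 idx=19: raw=0x45007 flags P=1 W=1 U=1 S=0
  [2] read 0x45 idx=26: raw=0x48087 flags P=1 W=1 U=1 S=1
  ⇒ phys 0x48F2E (huge @L2)  [3 reads]

Access #1 PA: 0x401FB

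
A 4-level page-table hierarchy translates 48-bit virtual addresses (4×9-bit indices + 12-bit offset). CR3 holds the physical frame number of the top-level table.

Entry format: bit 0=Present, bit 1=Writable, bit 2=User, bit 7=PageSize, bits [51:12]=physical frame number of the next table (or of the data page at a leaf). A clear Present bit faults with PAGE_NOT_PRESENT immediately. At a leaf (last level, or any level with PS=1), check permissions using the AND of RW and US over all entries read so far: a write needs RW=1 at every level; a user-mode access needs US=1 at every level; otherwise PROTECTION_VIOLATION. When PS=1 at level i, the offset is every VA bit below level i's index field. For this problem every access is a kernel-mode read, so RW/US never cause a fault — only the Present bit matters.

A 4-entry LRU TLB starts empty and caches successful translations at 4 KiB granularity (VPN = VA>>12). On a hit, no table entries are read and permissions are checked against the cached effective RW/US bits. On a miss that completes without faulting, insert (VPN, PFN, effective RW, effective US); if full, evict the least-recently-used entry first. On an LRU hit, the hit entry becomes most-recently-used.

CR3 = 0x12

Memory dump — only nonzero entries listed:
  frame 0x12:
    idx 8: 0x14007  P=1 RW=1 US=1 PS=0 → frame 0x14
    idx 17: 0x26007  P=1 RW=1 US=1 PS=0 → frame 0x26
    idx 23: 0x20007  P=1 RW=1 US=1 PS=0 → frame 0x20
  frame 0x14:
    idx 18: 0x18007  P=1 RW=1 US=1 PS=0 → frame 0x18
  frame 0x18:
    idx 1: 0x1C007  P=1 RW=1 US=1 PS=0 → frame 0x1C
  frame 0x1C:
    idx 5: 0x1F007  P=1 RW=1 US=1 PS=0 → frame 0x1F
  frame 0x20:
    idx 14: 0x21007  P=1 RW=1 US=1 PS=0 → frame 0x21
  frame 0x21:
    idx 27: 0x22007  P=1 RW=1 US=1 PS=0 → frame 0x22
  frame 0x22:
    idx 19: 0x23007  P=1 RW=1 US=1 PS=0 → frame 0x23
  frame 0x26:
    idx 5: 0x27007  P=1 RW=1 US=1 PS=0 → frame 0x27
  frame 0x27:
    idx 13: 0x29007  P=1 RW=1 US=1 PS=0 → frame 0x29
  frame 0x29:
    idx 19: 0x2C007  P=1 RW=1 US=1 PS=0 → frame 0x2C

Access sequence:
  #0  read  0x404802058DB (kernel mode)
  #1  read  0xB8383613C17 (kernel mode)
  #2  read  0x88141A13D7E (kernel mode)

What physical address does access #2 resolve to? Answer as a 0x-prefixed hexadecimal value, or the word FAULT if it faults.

Walk each access:
#0 VA=0x404802058DB (r,kernel):
  lvl0: tbl 0x12, slot 8 ⇒ 0x14007 (P1/RW1/US1/PS0)
  lvl1: tbl 0x14, slot 18 ⇒ 0x18007 (P1/RW1/US1/PS0)
  lvl2: tbl 0x18, slot 1 ⇒ 0x1C007 (P1/RW1/US1/PS0)
  lvl3: tbl 0x1C, slot 5 ⇒ 0x1F007 (P1/RW1/US1/PS0)
  ⇒ phys 0x1F8DB  [4 reads]
#1 VA=0xB8383613C17 (r,kernel):
  lvl0: tbl 0x12, slot 23 ⇒ 0x20007 (P1/RW1/US1/PS0)
  lvl1: tbl 0x20, slot 14 ⇒ 0x21007 (P1/RW1/US1/PS0)
  lvl2: tbl 0x21, slot 27 ⇒ 0x22007 (P1/RW1/US1/PS0)
  lvl3: tbl 0x22, slot 19 ⇒ 0x23007 (P1/RW1/US1/PS0)
  ⇒ phys 0x23C17  [4 reads]
#2 VA=0x88141A13D7E (r,kernel):
  lvl0: tbl 0x12, slot 17 ⇒ 0x26007 (P1/RW1/US1/PS0)
  lvl1: tbl 0x26, slot 5 ⇒ 0x27007 (P1/RW1/US1/PS0)
  lvl2: tbl 0x27, slot 13 ⇒ 0x29007 (P1/RW1/US1/PS0)
  lvl3: tbl 0x29, slot 19 ⇒ 0x2C007 (P1/RW1/US1/PS0)
  ⇒ phys 0x2CD7E  [4 reads]

Access #2 PA: 0x2CD7E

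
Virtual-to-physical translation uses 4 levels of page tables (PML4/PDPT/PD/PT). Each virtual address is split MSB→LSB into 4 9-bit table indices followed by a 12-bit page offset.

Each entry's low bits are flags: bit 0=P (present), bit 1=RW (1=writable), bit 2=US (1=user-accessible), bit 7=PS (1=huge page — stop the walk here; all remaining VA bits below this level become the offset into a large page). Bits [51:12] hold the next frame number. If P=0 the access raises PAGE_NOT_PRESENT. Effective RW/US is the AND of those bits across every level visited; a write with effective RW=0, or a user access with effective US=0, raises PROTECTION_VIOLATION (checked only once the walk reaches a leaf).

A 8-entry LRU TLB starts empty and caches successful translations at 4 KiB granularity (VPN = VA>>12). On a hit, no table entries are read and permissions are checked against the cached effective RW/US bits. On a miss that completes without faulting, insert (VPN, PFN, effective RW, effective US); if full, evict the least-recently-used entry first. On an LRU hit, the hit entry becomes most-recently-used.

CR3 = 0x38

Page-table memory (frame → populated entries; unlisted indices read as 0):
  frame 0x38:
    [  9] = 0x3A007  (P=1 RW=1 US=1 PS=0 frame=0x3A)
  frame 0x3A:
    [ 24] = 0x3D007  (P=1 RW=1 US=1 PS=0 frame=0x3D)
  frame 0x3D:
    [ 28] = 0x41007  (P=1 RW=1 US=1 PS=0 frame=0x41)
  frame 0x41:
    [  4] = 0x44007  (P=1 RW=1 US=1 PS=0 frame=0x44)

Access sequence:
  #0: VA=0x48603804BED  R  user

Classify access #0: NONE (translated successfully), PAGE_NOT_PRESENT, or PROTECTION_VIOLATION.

Trace:
#0 VA=0x48603804BED (r,user):
  L0 @0x38[9] → 0x3A007  P=1,RW=1,US=1,PS=0
  L1 @0x3A[24] → 0x3D007  P=1,RW=1,US=1,PS=0
  L2 @0x3D[28] → 0x41007  P=1,RW=1,US=1,PS=0
  L3 @0x41[4] → 0x44007  P=1,RW=1,US=1,PS=0
  ✓ 0x44BED  — 4 lookups

Access #0 fault: NONE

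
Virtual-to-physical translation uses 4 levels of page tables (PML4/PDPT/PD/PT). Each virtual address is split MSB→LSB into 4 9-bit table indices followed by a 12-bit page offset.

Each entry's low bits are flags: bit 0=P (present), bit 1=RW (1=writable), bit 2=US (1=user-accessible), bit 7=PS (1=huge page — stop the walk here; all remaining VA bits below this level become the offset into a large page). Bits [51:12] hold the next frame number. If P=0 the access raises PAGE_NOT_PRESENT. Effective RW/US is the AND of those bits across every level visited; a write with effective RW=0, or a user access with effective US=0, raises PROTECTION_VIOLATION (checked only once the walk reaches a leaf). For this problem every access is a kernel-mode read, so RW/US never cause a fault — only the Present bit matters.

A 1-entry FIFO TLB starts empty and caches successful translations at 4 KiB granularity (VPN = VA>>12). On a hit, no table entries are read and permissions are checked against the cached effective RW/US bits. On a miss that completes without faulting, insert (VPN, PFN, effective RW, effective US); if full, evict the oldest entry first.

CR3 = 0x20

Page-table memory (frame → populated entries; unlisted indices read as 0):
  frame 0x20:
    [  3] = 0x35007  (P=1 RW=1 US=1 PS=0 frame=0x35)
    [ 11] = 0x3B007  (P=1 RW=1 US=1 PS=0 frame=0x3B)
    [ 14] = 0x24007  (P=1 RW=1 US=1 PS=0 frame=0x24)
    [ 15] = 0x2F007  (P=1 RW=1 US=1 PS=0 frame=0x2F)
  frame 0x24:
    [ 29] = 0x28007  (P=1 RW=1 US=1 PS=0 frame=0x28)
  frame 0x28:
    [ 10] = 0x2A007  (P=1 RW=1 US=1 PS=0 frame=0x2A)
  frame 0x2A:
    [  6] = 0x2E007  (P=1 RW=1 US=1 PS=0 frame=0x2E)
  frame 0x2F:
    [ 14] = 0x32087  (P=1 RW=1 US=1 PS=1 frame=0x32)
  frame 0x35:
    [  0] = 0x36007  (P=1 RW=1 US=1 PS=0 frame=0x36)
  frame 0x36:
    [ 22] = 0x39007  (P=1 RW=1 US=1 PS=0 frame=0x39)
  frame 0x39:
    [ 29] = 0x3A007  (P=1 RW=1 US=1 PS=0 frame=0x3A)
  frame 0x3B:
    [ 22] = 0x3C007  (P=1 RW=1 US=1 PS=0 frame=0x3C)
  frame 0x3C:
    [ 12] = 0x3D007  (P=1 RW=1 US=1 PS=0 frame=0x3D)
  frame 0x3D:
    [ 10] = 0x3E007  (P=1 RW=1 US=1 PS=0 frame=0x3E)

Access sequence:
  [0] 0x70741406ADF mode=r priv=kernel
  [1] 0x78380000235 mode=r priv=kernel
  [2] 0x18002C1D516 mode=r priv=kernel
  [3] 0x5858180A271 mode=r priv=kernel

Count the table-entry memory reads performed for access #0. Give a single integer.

Trace:
#0 VA=0x70741406ADF (r,kernel):
  L0: frame=0x20 idx=14 entry=0x24007 [P=1 RW=1 US=1 PS=0]
  L1: frame=0x24 idx=29 entry=0x28007 [P=1 RW=1 US=1 PS=0]
  L2: frame=0x28 idx=10 entry=0x2A007 [P=1 RW=1 US=1 PS=0]
  L3: frame=0x2A idx=6 entry=0x2E007 [P=1 RW=1 US=1 PS=0]
  ✓ 0x2EADF  — 4 lookups
#1 VA=0x78380000235 (r,kernel):
  L0: frame=0x20 idx=15 entry=0x2F007 [P=1 RW=1 US=1 PS=0]
  L1: frame=0x2F idx=14 entry=0x32087 [P=1 RW=1 US=1 PS=1]
  ✓ 0x32235 (huge @L1)  — 2 lookups
#2 VA=0x18002C1D516 (r,kernel):
  L0: frame=0x20 idx=3 entry=0x35007 [P=1 RW=1 US=1 PS=0]
  L1: frame=0x35 idx=0 entry=0x36007 [P=1 RW=1 US=1 PS=0]
  L2: frame=0x36 idx=22 entry=0x39007 [P=1 RW=1 US=1 PS=0]
  L3: frame=0x39 idx=29 entry=0x3A007 [P=1 RW=1 US=1 PS=0]
  ✓ 0x3A516  — 4 lookups
#3 VA=0x5858180A271 (r,kernel):
  L0: frame=0x20 idx=11 entry=0x3B007 [P=1 RW=1 US=1 PS=0]
  L1: frame=0x3B idx=22 entry=0x3C007 [P=1 RW=1 US=1 PS=0]
  L2: frame=0x3C idx=12 entry=0x3D007 [P=1 RW=1 US=1 PS=0]
  L3: frame=0x3D idx=10 entry=0x3E007 [P=1 RW=1 US=1 PS=0]
  ✓ 0x3E271  — 4 lookups

Entries read for #0: 4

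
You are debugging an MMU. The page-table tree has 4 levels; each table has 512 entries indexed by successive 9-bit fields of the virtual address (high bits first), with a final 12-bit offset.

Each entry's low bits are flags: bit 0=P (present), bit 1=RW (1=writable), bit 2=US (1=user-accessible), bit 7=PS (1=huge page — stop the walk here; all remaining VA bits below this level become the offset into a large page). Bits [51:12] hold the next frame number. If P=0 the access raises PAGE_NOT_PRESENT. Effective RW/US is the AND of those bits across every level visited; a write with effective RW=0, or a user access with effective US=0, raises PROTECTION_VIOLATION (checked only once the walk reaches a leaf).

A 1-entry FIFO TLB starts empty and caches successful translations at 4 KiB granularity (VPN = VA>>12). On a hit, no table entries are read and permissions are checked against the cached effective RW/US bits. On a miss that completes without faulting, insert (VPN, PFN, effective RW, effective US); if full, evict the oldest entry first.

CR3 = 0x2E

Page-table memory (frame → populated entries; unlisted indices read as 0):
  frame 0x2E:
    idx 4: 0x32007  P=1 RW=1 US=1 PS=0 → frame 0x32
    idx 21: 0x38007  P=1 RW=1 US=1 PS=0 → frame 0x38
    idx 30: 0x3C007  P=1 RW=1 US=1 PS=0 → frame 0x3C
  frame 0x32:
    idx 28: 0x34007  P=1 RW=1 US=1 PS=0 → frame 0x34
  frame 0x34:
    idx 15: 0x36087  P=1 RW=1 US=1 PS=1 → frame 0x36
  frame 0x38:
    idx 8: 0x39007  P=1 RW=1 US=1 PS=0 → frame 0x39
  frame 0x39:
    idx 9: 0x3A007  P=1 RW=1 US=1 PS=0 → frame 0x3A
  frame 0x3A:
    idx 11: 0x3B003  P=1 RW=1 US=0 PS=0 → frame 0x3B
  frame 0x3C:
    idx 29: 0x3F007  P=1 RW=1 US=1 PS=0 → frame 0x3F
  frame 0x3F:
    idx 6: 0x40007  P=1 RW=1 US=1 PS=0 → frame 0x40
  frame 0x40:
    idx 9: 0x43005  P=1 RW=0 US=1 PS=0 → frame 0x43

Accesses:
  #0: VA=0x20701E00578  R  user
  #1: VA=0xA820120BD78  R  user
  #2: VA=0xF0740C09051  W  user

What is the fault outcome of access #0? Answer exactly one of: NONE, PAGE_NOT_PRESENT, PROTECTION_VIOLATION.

Trace:
#0 VA=0x20701E00578 (r,user):
  L0: frame=0x2E idx=4 entry=0x32007 [P=1 RW=1 US=1 PS=0]
  L1: frame=0x32 idx=28 entry=0x34007 [P=1 RW=1 US=1 PS=0]
  L2: frame=0x34 idx=15 entry=0x36087 [P=1 RW=1 US=1 PS=1]
  ✓ 0x36578 (huge @L2)  — 3 lookups
#1 VA=0xA820120BD78 (r,user):
  L0: frame=0x2E idx=21 entry=0x38007 [P=1 RW=1 US=1 PS=0]
  L1: frame=0x38 idx=8 entry=0x39007 [P=1 RW=1 US=1 PS=0]
  L2: frame=0x39 idx=9 entry=0x3A007 [P=1 RW=1 US=1 PS=0]
  L3: frame=0x3A idx=11 entry=0x3B003 [P=1 RW=1 US=0 PS=0]
  ✗ PROTECTION_VIOLATION  [4 reads]
#2 VA=0xF0740C09051 (w,user):
  L0: frame=0x2E idx=30 entry=0x3C007 [P=1 RW=1 US=1 PS=0]
  L1: frame=0x3C idx=29 entry=0x3F007 [P=1 RW=1 US=1 PS=0]
  L2: frame=0x3F idx=6 entry=0x40007 [P=1 RW=1 US=1 PS=0]
  L3: frame=0x40 idx=9 entry=0x43005 [P=1 RW=0 US=1 PS=0]
  ✗ PROTECTION_VIOLATION  [4 reads]

Access #0 fault: NONE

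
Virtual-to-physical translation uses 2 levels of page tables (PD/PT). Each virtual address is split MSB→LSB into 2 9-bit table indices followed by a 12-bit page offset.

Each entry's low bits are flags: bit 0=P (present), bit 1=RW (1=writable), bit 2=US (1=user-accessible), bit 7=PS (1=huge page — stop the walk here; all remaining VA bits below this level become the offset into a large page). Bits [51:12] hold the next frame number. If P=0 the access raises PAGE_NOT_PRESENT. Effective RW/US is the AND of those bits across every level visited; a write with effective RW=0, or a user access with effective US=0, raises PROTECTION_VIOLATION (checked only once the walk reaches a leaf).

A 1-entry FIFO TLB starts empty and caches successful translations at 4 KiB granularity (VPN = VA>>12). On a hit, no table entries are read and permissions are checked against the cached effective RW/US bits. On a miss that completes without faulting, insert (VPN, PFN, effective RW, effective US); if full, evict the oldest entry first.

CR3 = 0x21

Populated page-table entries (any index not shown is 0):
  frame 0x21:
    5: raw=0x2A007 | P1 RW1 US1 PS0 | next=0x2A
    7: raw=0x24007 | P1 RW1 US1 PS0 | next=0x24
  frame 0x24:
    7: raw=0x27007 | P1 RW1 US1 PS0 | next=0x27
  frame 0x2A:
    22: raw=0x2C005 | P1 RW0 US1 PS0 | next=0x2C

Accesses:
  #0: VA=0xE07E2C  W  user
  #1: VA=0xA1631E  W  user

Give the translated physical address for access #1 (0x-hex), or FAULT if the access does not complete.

Per-access translation:
#0 VA=0xE07E2C (w,user):
  L0: frame=0x21 idx=7 entry=0x24007 [P=1 RW=1 US=1 PS=0]
  L1: frame=0x24 idx=7 entry=0x27007 [P=1 RW=1 US=1 PS=0]
  ✓ 0x27E2C  — 2 lookups
#1 VA=0xA1631E (w,user):
  L0: frame=0x21 idx=5 entry=0x2A007 [P=1 RW=1 US=1 PS=0]
  L1: frame=0x2A idx=22 entry=0x2C005 [P=1 RW=0 US=1 PS=0]
  ✗ PROTECTION_VIOLATION  [2 reads]

Access #1 PA: FAULT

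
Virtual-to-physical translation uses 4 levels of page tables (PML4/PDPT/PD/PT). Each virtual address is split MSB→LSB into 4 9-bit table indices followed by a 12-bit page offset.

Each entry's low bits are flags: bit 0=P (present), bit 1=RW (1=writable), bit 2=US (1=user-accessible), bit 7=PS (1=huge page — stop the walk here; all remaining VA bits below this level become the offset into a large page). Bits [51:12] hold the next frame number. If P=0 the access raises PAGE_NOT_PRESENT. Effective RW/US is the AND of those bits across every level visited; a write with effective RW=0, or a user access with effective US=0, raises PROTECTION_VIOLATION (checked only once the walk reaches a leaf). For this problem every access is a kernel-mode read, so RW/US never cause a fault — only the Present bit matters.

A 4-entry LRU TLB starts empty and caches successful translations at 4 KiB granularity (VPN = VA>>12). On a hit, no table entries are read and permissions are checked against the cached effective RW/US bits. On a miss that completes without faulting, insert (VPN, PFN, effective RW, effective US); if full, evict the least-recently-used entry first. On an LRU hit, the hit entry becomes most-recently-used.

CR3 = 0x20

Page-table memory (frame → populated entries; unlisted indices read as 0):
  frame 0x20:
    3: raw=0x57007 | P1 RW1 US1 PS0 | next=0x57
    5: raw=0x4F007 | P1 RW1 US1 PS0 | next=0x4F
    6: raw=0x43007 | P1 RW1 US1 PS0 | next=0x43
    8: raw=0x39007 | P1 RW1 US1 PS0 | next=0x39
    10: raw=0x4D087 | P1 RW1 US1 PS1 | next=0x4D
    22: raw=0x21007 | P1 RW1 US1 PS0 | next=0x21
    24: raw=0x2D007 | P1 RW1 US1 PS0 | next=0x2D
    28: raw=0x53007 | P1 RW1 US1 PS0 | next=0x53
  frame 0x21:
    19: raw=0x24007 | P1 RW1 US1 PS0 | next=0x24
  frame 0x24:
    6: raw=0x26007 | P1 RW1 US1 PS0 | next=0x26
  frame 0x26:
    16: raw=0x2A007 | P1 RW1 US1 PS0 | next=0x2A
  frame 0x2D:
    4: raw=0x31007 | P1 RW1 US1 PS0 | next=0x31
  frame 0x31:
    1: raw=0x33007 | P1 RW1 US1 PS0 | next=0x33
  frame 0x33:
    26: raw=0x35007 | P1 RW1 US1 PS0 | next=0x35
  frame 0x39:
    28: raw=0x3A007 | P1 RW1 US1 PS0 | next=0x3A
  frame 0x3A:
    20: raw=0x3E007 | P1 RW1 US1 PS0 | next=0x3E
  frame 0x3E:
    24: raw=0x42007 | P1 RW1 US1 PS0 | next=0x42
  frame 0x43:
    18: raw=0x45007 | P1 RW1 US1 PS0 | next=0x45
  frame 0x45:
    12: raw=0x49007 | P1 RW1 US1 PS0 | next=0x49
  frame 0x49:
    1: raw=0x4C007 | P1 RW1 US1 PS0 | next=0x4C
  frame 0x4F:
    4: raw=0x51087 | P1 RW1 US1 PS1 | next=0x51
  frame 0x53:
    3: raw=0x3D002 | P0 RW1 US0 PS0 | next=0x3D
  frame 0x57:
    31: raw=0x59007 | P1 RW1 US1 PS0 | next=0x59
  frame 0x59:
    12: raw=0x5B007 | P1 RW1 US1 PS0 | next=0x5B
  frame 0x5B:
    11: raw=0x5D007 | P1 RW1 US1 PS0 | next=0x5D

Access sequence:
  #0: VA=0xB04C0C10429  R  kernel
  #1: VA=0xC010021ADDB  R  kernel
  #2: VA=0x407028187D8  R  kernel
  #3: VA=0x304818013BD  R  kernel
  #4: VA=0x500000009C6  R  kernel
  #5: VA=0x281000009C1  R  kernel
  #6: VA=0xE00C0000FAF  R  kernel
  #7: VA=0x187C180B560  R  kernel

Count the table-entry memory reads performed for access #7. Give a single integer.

Walk each access:
#0 VA=0xB04C0C10429 (r,kernel):
  lvl0: tbl 0x20, slot 22 ⇒ 0x21007 (P1/RW1/US1/PS0)
  lvl1: tbl 0x21, slot 19 ⇒ 0x24007 (P1/RW1/US1/PS0)
  lvl2: tbl 0x24, slot 6 ⇒ 0x26007 (P1/RW1/US1/PS0)
  lvl3: tbl 0x26, slot 16 ⇒ 0x2A007 (P1/RW1/US1/PS0)
  ✓ 0x2A429  — 4 lookups
#1 VA=0xC010021ADDB (r,kernel):
  lvl0: tbl 0x20, slot 24 ⇒ 0x2D007 (P1/RW1/US1/PS0)
  lvl1: tbl 0x2D, slot 4 ⇒ 0x31007 (P1/RW1/US1/PS0)
  lvl2: tbl 0x31, slot 1 ⇒ 0x33007 (P1/RW1/US1/PS0)
  lvl3: tbl 0x33, slot 26 ⇒ 0x35007 (P1/RW1/US1/PS0)
  ✓ 0x35DDB  — 4 lookups
#2 VA=0x407028187D8 (r,kernel):
  lvl0: tbl 0x20, slot 8 ⇒ 0x39007 (P1/RW1/US1/PS0)
  lvl1: tbl 0x39, slot 28 ⇒ 0x3A007 (P1/RW1/US1/PS0)
  lvl2: tbl 0x3A, slot 20 ⇒ 0x3E007 (P1/RW1/US1/PS0)
  lvl3: tbl 0x3E, slot 24 ⇒ 0x42007 (P1/RW1/US1/PS0)
  ✓ 0x427D8  — 4 lookups
#3 VA=0x304818013BD (r,kernel):
  lvl0: tbl 0x20, slot 6 ⇒ 0x43007 (P1/RW1/US1/PS0)
  lvl1: tbl 0x43, slot 18 ⇒ 0x45007 (P1/RW1/US1/PS0)
  lvl2: tbl 0x45, slot 12 ⇒ 0x49007 (P1/RW1/US1/PS0)
  lvl3: tbl 0x49, slot 1 ⇒ 0x4C007 (P1/RW1/US1/PS0)
  ✓ 0x4C3BD  — 4 lookups
#4 VA=0x500000009C6 (r,kernel):
  lvl0: tbl 0x20, slot 10 ⇒ 0x4D087 (P1/RW1/US1/PS1)
  ✓ 0x4D9C6 (huge @L0)  — 1 lookups
#5 VA=0x281000009C1 (r,kernel):
  lvl0: tbl 0x20, slot 5 ⇒ 0x4F007 (P1/RW1/US1/PS0)
  lvl1: tbl 0x4F, slot 4 ⇒ 0x51087 (P1/RW1/US1/PS1)
  ✓ 0x519C1 (huge @L1)  — 2 lookups
#6 VA=0xE00C0000FAF (r,kernel):
  lvl0: tbl 0x20, slot 28 ⇒ 0x53007 (P1/RW1/US1/PS0)
  lvl1: tbl 0x53, slot 3 ⇒ 0x3D002 (P0/RW1/US0/PS0)
  → PAGE_NOT_PRESENT  (2 entries read)
#7 VA=0x187C180B560 (r,kernel):
  lvl0: tbl 0x20, slot 3 ⇒ 0x57007 (P1/RW1/US1/PS0)
  lvl1: tbl 0x57, slot 31 ⇒ 0x59007 (P1/RW1/US1/PS0)
  lvl2: tbl 0x59, slot 12 ⇒ 0x5B007 (P1/RW1/US1/PS0)
  lvl3: tbl 0x5B, slot 11 ⇒ 0x5D007 (P1/RW1/US1/PS0)
  ✓ 0x5D560  — 4 lookups

Entries read for #7: 4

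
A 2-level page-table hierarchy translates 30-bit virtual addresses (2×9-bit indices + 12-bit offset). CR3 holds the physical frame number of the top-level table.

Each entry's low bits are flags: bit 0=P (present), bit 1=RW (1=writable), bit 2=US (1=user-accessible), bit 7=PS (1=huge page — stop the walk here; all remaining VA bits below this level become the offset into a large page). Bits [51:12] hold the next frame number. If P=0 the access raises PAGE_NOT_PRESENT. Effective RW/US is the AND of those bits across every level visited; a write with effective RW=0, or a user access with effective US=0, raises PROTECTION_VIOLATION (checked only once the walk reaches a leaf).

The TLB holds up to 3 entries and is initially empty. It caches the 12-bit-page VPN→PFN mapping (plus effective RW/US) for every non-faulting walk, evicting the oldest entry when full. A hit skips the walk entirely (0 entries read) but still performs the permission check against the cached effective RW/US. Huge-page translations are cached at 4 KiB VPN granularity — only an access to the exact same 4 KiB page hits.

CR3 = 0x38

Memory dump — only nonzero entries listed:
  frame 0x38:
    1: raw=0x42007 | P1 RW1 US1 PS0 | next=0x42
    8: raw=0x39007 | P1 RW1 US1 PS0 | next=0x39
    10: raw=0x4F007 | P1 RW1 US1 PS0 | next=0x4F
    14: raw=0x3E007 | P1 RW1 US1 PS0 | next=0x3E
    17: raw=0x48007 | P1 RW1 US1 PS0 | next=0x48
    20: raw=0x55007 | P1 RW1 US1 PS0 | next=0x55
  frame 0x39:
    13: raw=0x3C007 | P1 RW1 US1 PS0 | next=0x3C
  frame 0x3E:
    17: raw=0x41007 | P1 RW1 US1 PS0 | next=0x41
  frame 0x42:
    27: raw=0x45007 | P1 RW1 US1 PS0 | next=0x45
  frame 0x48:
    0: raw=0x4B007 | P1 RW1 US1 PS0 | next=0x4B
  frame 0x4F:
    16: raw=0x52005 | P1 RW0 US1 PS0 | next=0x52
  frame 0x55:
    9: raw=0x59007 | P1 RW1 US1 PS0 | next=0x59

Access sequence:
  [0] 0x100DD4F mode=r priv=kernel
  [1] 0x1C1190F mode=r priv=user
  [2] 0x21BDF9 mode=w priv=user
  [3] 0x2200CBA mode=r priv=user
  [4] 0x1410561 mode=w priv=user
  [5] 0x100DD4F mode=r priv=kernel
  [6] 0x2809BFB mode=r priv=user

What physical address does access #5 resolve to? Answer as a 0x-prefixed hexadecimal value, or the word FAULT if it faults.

Per-access translation:
#0 VA=0x100DD4F (r,kernel):
  L0 @0x38[8] → 0x39007  P=1,RW=1,US=1,PS=0
  L1 @0x39[13] → 0x3C007  P=1,RW=1,US=1,PS=0
  → PA=0x3CD4F  (2 entries read)
#1 VA=0x1C1190F (r,user):
  L0 @0x38[14] → 0x3E007  P=1,RW=1,US=1,PS=0
  L1 @0x3E[17] → 0x41007  P=1,RW=1,US=1,PS=0
  → PA=0x4190F  (2 entries read)
#2 VA=0x21BDF9 (w,user):
  L0 @0x38[1] → 0x42007  P=1,RW=1,US=1,PS=0
  L1 @0x42[27] → 0x45007  P=1,RW=1,US=1,PS=0
  → PA=0x45DF9  (2 entries read)
#3 VA=0x2200CBA (r,user):
  L0 @0x38[17] → 0x48007  P=1,RW=1,US=1,PS=0
  L1 @0x48[0] → 0x4B007  P=1,RW=1,US=1,PS=0
  → PA=0x4BCBA  (2 entries read)
#4 VA=0x1410561 (w,user):
  L0 @0x38[10] → 0x4F007  P=1,RW=1,US=1,PS=0
  L1 @0x4F[16] → 0x52005  P=1,RW=0,US=1,PS=0
  ✗ PROTECTION_VIOLATION  [2 reads]
#5 VA=0x100DD4F (r,kernel):
  L0 @0x38[8] → 0x39007  P=1,RW=1,US=1,PS=0
  L1 @0x39[13] → 0x3C007  P=1,RW=1,US=1,PS=0
  → PA=0x3CD4F  (2 entries read)
#6 VA=0x2809BFB (r,user):
  L0 @0x38[20] → 0x55007  P=1,RW=1,US=1,PS=0
  L1 @0x55[9] → 0x59007  P=1,RW=1,US=1,PS=0
  → PA=0x59BFB  (2 entries read)

Access #5 PA: 0x3CD4F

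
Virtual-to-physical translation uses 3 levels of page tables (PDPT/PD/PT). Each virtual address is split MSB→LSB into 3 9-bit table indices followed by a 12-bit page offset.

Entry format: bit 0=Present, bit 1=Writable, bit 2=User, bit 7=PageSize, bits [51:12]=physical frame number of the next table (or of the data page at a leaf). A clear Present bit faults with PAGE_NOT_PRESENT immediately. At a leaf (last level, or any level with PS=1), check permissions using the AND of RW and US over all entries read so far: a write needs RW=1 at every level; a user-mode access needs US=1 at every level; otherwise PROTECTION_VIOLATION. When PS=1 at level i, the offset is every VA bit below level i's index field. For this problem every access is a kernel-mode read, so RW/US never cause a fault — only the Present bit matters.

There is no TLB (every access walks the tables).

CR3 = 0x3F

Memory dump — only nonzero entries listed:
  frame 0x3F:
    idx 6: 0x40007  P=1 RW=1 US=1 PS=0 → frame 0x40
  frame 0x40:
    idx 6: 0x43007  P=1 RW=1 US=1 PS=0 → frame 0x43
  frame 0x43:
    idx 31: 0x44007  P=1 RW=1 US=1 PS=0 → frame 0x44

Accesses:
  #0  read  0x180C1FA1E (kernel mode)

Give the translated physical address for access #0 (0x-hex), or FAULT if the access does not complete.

Per-access translation:
#0 VA=0x180C1FA1E (r,kernel):
  lvl0: tbl 0x3F, slot 6 ⇒ 0x40007 (P1/RW1/US1/PS0)
  lvl1: tbl 0x40, slot 6 ⇒ 0x43007 (P1/RW1/US1/PS0)
  lvl2: tbl 0x43, slot 31 ⇒ 0x44007 (P1/RW1/US1/PS0)
  ⇒ phys 0x44A1E  [3 reads]

Access #0 PA: 0x44A1E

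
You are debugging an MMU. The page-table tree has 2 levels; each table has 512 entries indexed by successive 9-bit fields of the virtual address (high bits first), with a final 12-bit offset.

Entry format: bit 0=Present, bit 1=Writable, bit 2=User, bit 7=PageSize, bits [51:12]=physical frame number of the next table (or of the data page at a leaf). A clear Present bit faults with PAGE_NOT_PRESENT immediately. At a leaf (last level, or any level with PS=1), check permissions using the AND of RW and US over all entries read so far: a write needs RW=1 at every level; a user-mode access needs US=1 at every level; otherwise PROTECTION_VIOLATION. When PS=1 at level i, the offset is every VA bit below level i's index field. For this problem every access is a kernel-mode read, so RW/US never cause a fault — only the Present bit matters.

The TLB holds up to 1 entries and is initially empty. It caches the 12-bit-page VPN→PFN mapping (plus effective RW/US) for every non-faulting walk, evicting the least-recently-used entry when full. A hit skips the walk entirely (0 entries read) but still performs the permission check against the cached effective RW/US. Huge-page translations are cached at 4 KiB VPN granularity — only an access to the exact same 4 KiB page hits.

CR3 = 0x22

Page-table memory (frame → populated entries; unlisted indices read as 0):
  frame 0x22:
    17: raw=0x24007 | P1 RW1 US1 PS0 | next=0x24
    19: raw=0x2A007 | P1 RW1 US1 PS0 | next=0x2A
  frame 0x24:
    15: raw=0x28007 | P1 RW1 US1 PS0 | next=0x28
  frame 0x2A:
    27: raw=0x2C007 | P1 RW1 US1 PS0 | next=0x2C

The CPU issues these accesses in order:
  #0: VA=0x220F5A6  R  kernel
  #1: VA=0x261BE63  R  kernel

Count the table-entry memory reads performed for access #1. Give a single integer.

Per-access translation:
#0 VA=0x220F5A6 (r,kernel):
  L0: frame=0x22 idx=17 entry=0x24007 [P=1 RW=1 US=1 PS=0]
  L1: frame=0x24 idx=15 entry=0x28007 [P=1 RW=1 US=1 PS=0]
  → PA=0x285A6  (2 entries read)
#1 VA=0x261BE63 (r,kernel):
  L0: frame=0x22 idx=19 entry=0x2A007 [P=1 RW=1 US=1 PS=0]
  L1: frame=0x2A idx=27 entry=0x2C007 [P=1 RW=1 US=1 PS=0]
  → PA=0x2CE63  (2 entries read)

Entries read for #1: 2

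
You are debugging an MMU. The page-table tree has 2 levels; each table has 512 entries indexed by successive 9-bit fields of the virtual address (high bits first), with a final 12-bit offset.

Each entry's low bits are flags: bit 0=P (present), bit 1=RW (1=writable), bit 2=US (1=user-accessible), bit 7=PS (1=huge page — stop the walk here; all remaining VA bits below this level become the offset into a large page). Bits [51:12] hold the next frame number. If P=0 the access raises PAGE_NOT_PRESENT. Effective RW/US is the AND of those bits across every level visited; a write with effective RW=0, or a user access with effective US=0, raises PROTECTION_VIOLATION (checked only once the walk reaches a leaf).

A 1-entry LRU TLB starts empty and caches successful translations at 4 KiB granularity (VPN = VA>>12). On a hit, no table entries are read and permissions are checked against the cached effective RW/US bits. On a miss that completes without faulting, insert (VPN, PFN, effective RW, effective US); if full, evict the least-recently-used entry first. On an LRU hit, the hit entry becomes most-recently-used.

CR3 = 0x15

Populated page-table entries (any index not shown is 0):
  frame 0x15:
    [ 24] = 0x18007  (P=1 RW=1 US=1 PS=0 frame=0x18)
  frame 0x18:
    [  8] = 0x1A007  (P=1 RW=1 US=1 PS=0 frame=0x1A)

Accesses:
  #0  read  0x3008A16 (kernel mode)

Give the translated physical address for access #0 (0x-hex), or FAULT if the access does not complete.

Walk each access:
#0 VA=0x3008A16 (r,kernel):
  L0 @0x15[24] → 0x18007  P=1,RW=1,US=1,PS=0
  L1 @0x18[8] → 0x1A007  P=1,RW=1,US=1,PS=0
  ✓ 0x1AA16  — 2 lookups

Access #0 PA: 0x1AA16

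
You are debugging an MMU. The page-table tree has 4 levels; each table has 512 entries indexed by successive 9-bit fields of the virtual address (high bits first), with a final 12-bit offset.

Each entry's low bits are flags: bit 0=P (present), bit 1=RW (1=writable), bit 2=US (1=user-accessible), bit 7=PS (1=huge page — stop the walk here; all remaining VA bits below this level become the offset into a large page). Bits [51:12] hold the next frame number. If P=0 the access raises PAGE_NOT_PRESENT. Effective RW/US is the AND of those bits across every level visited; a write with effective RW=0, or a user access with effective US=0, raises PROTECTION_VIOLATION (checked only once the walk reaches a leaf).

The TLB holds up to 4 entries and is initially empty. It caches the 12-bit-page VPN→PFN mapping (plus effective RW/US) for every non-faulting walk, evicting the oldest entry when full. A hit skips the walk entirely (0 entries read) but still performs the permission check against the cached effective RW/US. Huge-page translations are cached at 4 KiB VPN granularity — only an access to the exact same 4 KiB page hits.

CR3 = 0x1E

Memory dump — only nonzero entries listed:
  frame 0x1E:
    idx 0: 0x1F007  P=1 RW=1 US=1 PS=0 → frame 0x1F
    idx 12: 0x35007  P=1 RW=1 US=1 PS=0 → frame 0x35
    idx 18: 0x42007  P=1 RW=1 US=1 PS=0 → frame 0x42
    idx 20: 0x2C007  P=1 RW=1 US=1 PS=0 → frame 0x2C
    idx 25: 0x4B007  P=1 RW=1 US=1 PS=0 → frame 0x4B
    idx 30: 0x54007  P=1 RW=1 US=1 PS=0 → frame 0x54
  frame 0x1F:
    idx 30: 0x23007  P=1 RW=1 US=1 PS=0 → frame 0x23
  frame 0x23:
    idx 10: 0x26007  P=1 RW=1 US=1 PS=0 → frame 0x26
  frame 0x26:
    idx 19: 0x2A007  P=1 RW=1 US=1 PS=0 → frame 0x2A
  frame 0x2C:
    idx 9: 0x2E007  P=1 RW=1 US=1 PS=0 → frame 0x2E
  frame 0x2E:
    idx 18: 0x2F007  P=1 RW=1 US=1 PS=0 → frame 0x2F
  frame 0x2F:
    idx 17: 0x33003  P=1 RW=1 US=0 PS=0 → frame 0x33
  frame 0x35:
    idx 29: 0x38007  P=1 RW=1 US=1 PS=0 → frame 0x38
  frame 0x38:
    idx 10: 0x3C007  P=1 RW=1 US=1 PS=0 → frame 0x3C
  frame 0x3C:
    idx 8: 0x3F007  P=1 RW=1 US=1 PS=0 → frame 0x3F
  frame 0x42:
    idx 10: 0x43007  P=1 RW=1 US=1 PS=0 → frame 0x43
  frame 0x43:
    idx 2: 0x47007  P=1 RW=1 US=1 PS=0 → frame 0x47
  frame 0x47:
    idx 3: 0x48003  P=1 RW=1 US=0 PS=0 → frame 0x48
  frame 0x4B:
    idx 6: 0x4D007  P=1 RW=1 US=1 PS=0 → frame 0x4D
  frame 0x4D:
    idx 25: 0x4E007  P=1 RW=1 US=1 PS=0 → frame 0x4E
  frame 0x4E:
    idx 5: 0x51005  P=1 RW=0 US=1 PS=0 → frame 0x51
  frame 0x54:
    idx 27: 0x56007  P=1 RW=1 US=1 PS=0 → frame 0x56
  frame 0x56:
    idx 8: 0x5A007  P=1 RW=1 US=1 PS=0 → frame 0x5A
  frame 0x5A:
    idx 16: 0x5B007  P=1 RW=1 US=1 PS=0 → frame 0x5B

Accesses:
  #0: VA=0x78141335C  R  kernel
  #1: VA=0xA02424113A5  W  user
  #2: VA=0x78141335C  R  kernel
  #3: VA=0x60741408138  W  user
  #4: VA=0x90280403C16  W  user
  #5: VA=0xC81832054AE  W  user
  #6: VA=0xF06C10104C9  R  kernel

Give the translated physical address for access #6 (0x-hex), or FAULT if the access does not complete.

Trace:
#0 VA=0x78141335C (r,kernel):
  [0] read 0x1E idx=0: raw=0x1F007 flags P=1 W=1 U=1 S=0
  [1] read 0x1F idx=30: raw=0x23007 flags P=1 W=1 U=1 S=0
  [2] read 0x23 idx=10: raw=0x26007 flags P=1 W=1 U=1 S=0
  [3] read 0x26 idx=19: raw=0x2A007 flags P=1 W=1 U=1 S=0
  ✓ 0x2A35C  — 4 lookups
#1 VA=0xA02424113A5 (w,user):
  [0] read 0x1E idx=20: raw=0x2C007 flags P=1 W=1 U=1 S=0
  [1] read 0x2C idx=9: raw=0x2E007 flags P=1 W=1 U=1 S=0
  [2] read 0x2E idx=18: raw=0x2F007 flags P=1 W=1 U=1 S=0
  [3] read 0x2F idx=17: raw=0x33003 flags P=1 W=1 U=0 S=0
  → PROTECTION_VIOLATION  (4 entries read)
#2 VA=0x78141335C (r,kernel):
  TLB hit vpn=0x781413 → PA=0x2A35C
#3 VA=0x60741408138 (w,user):
  [0] read 0x1E idx=12: raw=0x35007 flags P=1 W=1 U=1 S=0
  [1] read 0x35 idx=29: raw=0x38007 flags P=1 W=1 U=1 S=0
  [2] read 0x38 idx=10: raw=0x3C007 flags P=1 W=1 U=1 S=0
  [3] read 0x3C idx=8: raw=0x3F007 flags P=1 W=1 U=1 S=0
  ✓ 0x3F138  — 4 lookups
#4 VA=0x90280403C16 (w,user):
  [0] read 0x1E idx=18: raw=0x42007 flags P=1 W=1 U=1 S=0
  [1] read 0x42 idx=10: raw=0x43007 flags P=1 W=1 U=1 S=0
  [2] read 0x43 idx=2: raw=0x47007 flags P=1 W=1 U=1 S=0
  [3] read 0x47 idx=3: raw=0x48003 flags P=1 W=1 U=0 S=0
  → PROTECTION_VIOLATION  (4 entries read)
#5 VA=0xC81832054AE (w,user):
  [0] read 0x1E idx=25: raw=0x4B007 flags P=1 W=1 U=1 S=0
  [1] read 0x4B idx=6: raw=0x4D007 flags P=1 W=1 U=1 S=0
  [2] read 0x4D idx=25: raw=0x4E007 flags P=1 W=1 U=1 S=0
  [3] read 0x4E idx=5: raw=0x51005 flags P=1 W=0 U=1 S=0
  → PROTECTION_VIOLATION  (4 entries read)
#6 VA=0xF06C10104C9 (r,kernel):
  [0] read 0x1E idx=30: raw=0x54007 flags P=1 W=1 U=1 S=0
  [1] read 0x54 idx=27: raw=0x56007 flags P=1 W=1 U=1 S=0
  [2] read 0x56 idx=8: raw=0x5A007 flags P=1 W=1 U=1 S=0
  [3] read 0x5A idx=16: raw=0x5B007 flags P=1 W=1 U=1 S=0
  ✓ 0x5B4C9  — 4 lookups

Access #6 PA: 0x5B4C9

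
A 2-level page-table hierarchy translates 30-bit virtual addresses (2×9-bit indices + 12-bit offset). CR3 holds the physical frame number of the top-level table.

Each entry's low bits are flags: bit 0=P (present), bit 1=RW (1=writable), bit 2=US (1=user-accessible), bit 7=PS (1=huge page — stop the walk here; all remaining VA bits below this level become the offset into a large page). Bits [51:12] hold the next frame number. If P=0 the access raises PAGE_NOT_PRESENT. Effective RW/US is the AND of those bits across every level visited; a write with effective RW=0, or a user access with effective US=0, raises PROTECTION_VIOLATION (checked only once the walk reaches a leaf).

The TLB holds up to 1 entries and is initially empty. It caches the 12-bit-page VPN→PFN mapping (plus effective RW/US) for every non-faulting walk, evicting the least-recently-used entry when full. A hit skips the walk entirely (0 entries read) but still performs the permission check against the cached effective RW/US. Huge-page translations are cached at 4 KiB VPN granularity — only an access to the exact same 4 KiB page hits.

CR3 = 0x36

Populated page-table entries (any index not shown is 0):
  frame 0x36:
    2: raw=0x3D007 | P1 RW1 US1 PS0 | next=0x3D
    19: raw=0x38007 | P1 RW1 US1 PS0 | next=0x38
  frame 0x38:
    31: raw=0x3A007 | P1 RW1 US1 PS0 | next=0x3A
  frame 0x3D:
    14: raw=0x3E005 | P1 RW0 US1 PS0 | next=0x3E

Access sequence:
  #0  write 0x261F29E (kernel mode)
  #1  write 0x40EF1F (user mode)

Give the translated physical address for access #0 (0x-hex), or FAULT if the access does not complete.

Trace:
#0 VA=0x261F29E (w,kernel):
  [0] read 0x36 idx=19: raw=0x38007 flags P=1 W=1 U=1 S=0
  [1] read 0x38 idx=31: raw=0x3A007 flags P=1 W=1 U=1 S=0
  ⇒ phys 0x3A29E  [2 reads]
#1 VA=0x40EF1F (w,user):
  [0] read 0x36 idx=2: raw=0x3D007 flags P=1 W=1 U=1 S=0
  [1] read 0x3D idx=14: raw=0x3E005 flags P=1 W=0 U=1 S=0
  → PROTECTION_VIOLATION  (2 entries read)

Access #0 PA: 0x3A29E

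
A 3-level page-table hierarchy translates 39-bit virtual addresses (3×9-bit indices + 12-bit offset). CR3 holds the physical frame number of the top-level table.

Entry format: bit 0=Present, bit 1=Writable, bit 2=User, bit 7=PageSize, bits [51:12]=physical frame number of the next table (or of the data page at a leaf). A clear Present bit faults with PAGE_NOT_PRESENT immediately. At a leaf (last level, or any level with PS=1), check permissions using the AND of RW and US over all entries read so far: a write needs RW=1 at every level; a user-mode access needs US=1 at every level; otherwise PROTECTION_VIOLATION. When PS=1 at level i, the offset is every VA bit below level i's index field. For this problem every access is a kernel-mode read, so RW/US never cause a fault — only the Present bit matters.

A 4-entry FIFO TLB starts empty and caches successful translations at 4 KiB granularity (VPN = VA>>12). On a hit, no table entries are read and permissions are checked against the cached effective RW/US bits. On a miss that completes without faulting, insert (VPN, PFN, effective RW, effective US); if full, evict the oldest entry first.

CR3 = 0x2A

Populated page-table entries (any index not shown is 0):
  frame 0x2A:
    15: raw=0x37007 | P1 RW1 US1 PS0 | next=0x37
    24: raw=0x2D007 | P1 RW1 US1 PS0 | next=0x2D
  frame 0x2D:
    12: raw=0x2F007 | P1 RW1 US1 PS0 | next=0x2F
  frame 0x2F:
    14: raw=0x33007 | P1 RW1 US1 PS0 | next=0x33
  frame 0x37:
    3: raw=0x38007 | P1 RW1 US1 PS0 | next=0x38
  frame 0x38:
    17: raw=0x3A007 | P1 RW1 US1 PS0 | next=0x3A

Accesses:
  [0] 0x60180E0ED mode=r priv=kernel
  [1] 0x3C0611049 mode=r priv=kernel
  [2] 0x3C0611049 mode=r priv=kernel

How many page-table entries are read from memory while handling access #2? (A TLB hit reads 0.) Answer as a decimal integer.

Trace:
#0 VA=0x60180E0ED (r,kernel):
  [0] read 0x2A idx=24: raw=0x2D007 flags P=1 W=1 U=1 S=0
  [1] read 0x2D idx=12: raw=0x2F007 flags P=1 W=1 U=1 S=0
  [2] read 0x2F idx=14: raw=0x33007 flags P=1 W=1 U=1 S=0
  ⇒ phys 0x330ED  [3 reads]
#1 VA=0x3C0611049 (r,kernel):
  [0] read 0x2A idx=15: raw=0x37007 flags P=1 W=1 U=1 S=0
  [1] read 0x37 idx=3: raw=0x38007 flags P=1 W=1 U=1 S=0
  [2] read 0x38 idx=17: raw=0x3A007 flags P=1 W=1 U=1 S=0
  ⇒ phys 0x3A049  [3 reads]
#2 VA=0x3C0611049 (r,kernel):
  TLB hit vpn=0x3C0611 → PA=0x3A049

Entries read for #2: 0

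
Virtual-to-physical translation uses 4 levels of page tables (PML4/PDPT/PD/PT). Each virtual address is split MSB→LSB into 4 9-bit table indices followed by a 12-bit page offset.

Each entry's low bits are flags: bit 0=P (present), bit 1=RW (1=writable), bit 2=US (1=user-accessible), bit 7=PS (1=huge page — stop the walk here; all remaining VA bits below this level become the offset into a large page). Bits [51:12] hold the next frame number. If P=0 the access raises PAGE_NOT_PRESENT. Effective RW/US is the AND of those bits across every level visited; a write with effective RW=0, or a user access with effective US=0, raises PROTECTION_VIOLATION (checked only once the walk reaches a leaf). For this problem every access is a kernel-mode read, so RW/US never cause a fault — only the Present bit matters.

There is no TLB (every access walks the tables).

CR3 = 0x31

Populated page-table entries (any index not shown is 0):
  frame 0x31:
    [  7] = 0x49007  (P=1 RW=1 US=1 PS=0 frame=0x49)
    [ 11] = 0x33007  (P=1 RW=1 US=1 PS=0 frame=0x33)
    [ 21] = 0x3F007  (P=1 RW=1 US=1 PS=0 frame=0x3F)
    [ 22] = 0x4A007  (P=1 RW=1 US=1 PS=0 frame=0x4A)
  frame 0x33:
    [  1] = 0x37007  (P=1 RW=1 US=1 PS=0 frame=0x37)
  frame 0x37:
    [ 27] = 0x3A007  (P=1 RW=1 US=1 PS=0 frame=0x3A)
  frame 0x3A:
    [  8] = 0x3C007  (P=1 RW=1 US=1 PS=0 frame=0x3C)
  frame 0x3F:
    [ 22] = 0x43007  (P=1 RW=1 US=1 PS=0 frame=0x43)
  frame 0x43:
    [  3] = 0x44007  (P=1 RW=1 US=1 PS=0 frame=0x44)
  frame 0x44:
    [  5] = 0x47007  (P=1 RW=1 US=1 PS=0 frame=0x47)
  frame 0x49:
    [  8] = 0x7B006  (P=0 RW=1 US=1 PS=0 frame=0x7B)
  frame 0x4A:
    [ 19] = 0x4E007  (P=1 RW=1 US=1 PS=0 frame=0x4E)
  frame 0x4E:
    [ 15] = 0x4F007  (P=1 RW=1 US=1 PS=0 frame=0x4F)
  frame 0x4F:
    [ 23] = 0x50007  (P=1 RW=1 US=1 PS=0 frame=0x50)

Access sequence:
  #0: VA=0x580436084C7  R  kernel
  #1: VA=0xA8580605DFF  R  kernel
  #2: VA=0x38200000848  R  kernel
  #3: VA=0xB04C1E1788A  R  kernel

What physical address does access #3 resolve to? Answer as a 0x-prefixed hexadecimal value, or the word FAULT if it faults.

Per-access translation:
#0 VA=0x580436084C7 (r,kernel):
  lvl0: tbl 0x31, slot 11 ⇒ 0x33007 (P1/RW1/US1/PS0)
  lvl1: tbl 0x33, slot 1 ⇒ 0x37007 (P1/RW1/US1/PS0)
  lvl2: tbl 0x37, slot 27 ⇒ 0x3A007 (P1/RW1/US1/PS0)
  lvl3: tbl 0x3A, slot 8 ⇒ 0x3C007 (P1/RW1/US1/PS0)
  ✓ 0x3C4C7  — 4 lookups
#1 VA=0xA8580605DFF (r,kernel):
  lvl0: tbl 0x31, slot 21 ⇒ 0x3F007 (P1/RW1/US1/PS0)
  lvl1: tbl 0x3F, slot 22 ⇒ 0x43007 (P1/RW1/US1/PS0)
  lvl2: tbl 0x43, slot 3 ⇒ 0x44007 (P1/RW1/US1/PS0)
  lvl3: tbl 0x44, slot 5 ⇒ 0x47007 (P1/RW1/US1/PS0)
  ✓ 0x47DFF  — 4 lookups
#2 VA=0x38200000848 (r,kernel):
  lvl0: tbl 0x31, slot 7 ⇒ 0x49007 (P1/RW1/US1/PS0)
  lvl1: tbl 0x49, slot 8 ⇒ 0x7B006 (P0/RW1/US1/PS0)
  ✗ PAGE_NOT_PRESENT  [2 reads]
#3 VA=0xB04C1E1788A (r,kernel):
  lvl0: tbl 0x31, slot 22 ⇒ 0x4A007 (P1/RW1/US1/PS0)
  lvl1: tbl 0x4A, slot 19 ⇒ 0x4E007 (P1/RW1/US1/PS0)
  lvl2: tbl 0x4E, slot 15 ⇒ 0x4F007 (P1/RW1/US1/PS0)
  lvl3: tbl 0x4F, slot 23 ⇒ 0x50007 (P1/RW1/US1/PS0)
  ✓ 0x5088A  — 4 lookups

Access #3 PA: 0x5088A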